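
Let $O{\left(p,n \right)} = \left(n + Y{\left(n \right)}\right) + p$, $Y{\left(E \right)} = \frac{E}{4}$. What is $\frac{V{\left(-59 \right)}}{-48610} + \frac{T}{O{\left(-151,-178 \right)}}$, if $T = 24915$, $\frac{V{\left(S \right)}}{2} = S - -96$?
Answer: $- \frac{403715263}{6051945} \approx -66.708$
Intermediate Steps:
$V{\left(S \right)} = 192 + 2 S$ ($V{\left(S \right)} = 2 \left(S - -96\right) = 2 \left(S + 96\right) = 2 \left(96 + S\right) = 192 + 2 S$)
$Y{\left(E \right)} = \frac{E}{4}$ ($Y{\left(E \right)} = E \frac{1}{4} = \frac{E}{4}$)
$O{\left(p,n \right)} = p + \frac{5 n}{4}$ ($O{\left(p,n \right)} = \left(n + \frac{n}{4}\right) + p = \frac{5 n}{4} + p = p + \frac{5 n}{4}$)
$\frac{V{\left(-59 \right)}}{-48610} + \frac{T}{O{\left(-151,-178 \right)}} = \frac{192 + 2 \left(-59\right)}{-48610} + \frac{24915}{-151 + \frac{5}{4} \left(-178\right)} = \left(192 - 118\right) \left(- \frac{1}{48610}\right) + \frac{24915}{-151 - \frac{445}{2}} = 74 \left(- \frac{1}{48610}\right) + \frac{24915}{- \frac{747}{2}} = - \frac{37}{24305} + 24915 \left(- \frac{2}{747}\right) = - \frac{37}{24305} - \frac{16610}{249} = - \frac{403715263}{6051945}$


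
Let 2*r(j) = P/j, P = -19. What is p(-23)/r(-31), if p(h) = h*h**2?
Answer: -754354/19 ≈ -39703.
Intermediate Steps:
r(j) = -19/(2*j) (r(j) = (-19/j)/2 = -19/(2*j))
p(h) = h**3
p(-23)/r(-31) = (-23)**3/((-19/2/(-31))) = -12167/((-19/2*(-1/31))) = -12167/19/62 = -12167*62/19 = -754354/19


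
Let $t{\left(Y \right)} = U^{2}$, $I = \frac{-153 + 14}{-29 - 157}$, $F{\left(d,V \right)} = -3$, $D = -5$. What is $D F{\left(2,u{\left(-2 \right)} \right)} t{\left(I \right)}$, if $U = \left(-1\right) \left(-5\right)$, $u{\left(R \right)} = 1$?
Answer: $375$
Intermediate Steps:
$U = 5$
$I = \frac{139}{186}$ ($I = - \frac{139}{-186} = \left(-139\right) \left(- \frac{1}{186}\right) = \frac{139}{186} \approx 0.74731$)
$t{\left(Y \right)} = 25$ ($t{\left(Y \right)} = 5^{2} = 25$)
$D F{\left(2,u{\left(-2 \right)} \right)} t{\left(I \right)} = \left(-5\right) \left(-3\right) 25 = 15 \cdot 25 = 375$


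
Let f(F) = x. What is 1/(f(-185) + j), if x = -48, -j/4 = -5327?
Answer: 1/21260 ≈ 4.7037e-5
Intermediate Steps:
j = 21308 (j = -4*(-5327) = 21308)
f(F) = -48
1/(f(-185) + j) = 1/(-48 + 21308) = 1/21260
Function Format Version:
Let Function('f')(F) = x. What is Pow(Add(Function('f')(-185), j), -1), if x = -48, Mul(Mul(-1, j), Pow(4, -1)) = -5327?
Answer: Rational(1, 21260) ≈ 4.7037e-5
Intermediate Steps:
j = 21308 (j = Mul(-4, -5327) = 21308)
Function('f')(F) = -48
Pow(Add(Function('f')(-185), j), -1) = Pow(Add(-48, 21308), -1) = Pow(21260, -1) = Rational(1, 21260)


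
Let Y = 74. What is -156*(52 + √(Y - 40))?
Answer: -8112 - 156*√34 ≈ -9021.6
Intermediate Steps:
-156*(52 + √(Y - 40)) = -156*(52 + √(74 - 40)) = -156*(52 + √34) = -8112 - 156*√34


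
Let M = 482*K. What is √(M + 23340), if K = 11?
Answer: √28642 ≈ 169.24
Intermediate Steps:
M = 5302 (M = 482*11 = 5302)
√(M + 23340) = √(5302 + 23340) = √28642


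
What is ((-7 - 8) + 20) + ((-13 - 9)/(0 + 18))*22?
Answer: -197/9 ≈ -21.889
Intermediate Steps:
((-7 - 8) + 20) + ((-13 - 9)/(0 + 18))*22 = (-15 + 20) - 22/18*22 = 5 - 22*1/18*22 = 5 - 11/9*22 = 5 - 242/9 = -197/9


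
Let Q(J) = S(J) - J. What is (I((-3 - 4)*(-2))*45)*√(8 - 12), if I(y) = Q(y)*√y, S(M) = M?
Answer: 0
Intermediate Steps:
Q(J) = 0 (Q(J) = J - J = 0)
I(y) = 0 (I(y) = 0*√y = 0)
(I((-3 - 4)*(-2))*45)*√(8 - 12) = (0*45)*√(8 - 12) = 0*√(-4) = 0*(2*I) = 0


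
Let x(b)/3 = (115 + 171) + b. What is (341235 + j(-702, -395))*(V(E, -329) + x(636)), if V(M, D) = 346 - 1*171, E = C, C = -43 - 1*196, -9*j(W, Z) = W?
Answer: 1003801533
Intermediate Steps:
j(W, Z) = -W/9
C = -239 (C = -43 - 196 = -239)
E = -239
V(M, D) = 175 (V(M, D) = 346 - 171 = 175)
x(b) = 858 + 3*b (x(b) = 3*((115 + 171) + b) = 3*(286 + b) = 858 + 3*b)
(341235 + j(-702, -395))*(V(E, -329) + x(636)) = (341235 - ⅑*(-702))*(175 + (858 + 3*636)) = (341235 + 78)*(175 + (858 + 1908)) = 341313*(175 + 2766) = 341313*2941 = 1003801533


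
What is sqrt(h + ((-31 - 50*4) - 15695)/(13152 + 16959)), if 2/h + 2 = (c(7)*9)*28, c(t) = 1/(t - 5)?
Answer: I*sqrt(1787168005482)/1866882 ≈ 0.71609*I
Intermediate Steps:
c(t) = 1/(-5 + t)
h = 1/62 (h = 2/(-2 + (9/(-5 + 7))*28) = 2/(-2 + (9/2)*28) = 2/(-2 + 126) = 2/124 = 2*(1/124) = 1/62 ≈ 0.016129)
sqrt(h + ((-31 - 50*4) - 15695)/(13152 + 16959)) = sqrt(1/62 + ((-31 - 50*4) - 15695)/(13152 + 16959)) = sqrt(1/62 + ((-31 - 200) - 15695)/30111) = sqrt(1/62 + (-231 - 15695)*(1/30111)) = sqrt(1/62 - 15926*1/30111) = sqrt(1/62 - 15926/30111) = sqrt(-957301/1866882) = I*sqrt(1787168005482)/1866882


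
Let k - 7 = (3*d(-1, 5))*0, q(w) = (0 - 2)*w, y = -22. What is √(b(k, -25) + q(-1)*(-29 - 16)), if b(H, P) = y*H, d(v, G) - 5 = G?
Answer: 2*I*√61 ≈ 15.62*I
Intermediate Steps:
q(w) = -2*w
d(v, G) = 5 + G
k = 7 (k = 7 + (3*(5 + 5))*0 = 7 + (3*10)*0 = 7 + 30*0 = 7 + 0 = 7)
b(H, P) = -22*H
√(b(k, -25) + q(-1)*(-29 - 16)) = √(-22*7 + (-2*(-1))*(-29 - 16)) = √(-154 + 2*(-45)) = √(-154 - 90) = √(-244) = 2*I*√61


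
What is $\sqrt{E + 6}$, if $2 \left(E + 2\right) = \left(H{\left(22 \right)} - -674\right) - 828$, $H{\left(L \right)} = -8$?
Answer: $i \sqrt{77} \approx 8.775 i$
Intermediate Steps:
$E = -83$ ($E = -2 + \frac{\left(-8 - -674\right) - 828}{2} = -2 + \frac{\left(-8 + 674\right) - 828}{2} = -2 + \frac{666 - 828}{2} = -2 + \frac{1}{2} \left(-162\right) = -2 - 81 = -83$)
$\sqrt{E + 6} = \sqrt{-83 + 6} = \sqrt{-77} = i \sqrt{77}$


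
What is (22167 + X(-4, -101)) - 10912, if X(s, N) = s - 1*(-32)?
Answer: 11283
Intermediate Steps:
X(s, N) = 32 + s (X(s, N) = s + 32 = 32 + s)
(22167 + X(-4, -101)) - 10912 = (22167 + (32 - 4)) - 10912 = (22167 + 28) - 10912 = 22195 - 10912 = 11283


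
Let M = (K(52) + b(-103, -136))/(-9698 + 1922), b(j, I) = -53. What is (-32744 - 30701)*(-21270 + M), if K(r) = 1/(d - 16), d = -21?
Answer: 21570003882095/15984 ≈ 1.3495e+9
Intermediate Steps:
K(r) = -1/37 (K(r) = 1/(-21 - 16) = 1/(-37) = -1/37)
M = 109/15984 (M = (-1/37 - 53)/(-9698 + 1922) = -1962/37/(-7776) = -1962/37*(-1/7776) = 109/15984 ≈ 0.0068193)
(-32744 - 30701)*(-21270 + M) = (-32744 - 30701)*(-21270 + 109/15984) = -63445*(-339979571/15984) = 21570003882095/15984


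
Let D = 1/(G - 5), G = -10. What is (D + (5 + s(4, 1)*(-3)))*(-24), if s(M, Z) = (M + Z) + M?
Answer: 2648/5 ≈ 529.60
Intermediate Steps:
s(M, Z) = Z + 2*M
D = -1/15 (D = 1/(-10 - 5) = 1/(-15) = -1/15 ≈ -0.066667)
(D + (5 + s(4, 1)*(-3)))*(-24) = (-1/15 + (5 + (1 + 2*4)*(-3)))*(-24) = (-1/15 + (5 + (1 + 8)*(-3)))*(-24) = (-1/15 + (5 + 9*(-3)))*(-24) = (-1/15 + (5 - 27))*(-24) = (-1/15 - 22)*(-24) = -331/15*(-24) = 2648/5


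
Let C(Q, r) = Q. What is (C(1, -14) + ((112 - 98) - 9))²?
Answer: 36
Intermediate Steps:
(C(1, -14) + ((112 - 98) - 9))² = (1 + ((112 - 98) - 9))² = (1 + (14 - 9))² = (1 + 5)² = 6² = 36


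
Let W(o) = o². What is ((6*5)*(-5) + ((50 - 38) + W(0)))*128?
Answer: -17664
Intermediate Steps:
((6*5)*(-5) + ((50 - 38) + W(0)))*128 = ((6*5)*(-5) + ((50 - 38) + 0²))*128 = (30*(-5) + (12 + 0))*128 = (-150 + 12)*128 = -138*128 = -17664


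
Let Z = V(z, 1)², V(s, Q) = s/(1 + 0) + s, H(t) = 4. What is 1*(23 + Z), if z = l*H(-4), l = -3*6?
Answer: 20759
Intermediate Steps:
l = -18
z = -72 (z = -18*4 = -72)
V(s, Q) = 2*s (V(s, Q) = s/1 + s = 1*s + s = s + s = 2*s)
Z = 20736 (Z = (2*(-72))² = (-144)² = 20736)
1*(23 + Z) = 1*(23 + 20736) = 1*20759 = 20759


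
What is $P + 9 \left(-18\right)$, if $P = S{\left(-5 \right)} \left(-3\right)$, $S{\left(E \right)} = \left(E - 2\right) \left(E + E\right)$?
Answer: $-372$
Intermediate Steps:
$S{\left(E \right)} = 2 E \left(-2 + E\right)$ ($S{\left(E \right)} = \left(-2 + E\right) 2 E = 2 E \left(-2 + E\right)$)
$P = -210$ ($P = 2 \left(-5\right) \left(-2 - 5\right) \left(-3\right) = 2 \left(-5\right) \left(-7\right) \left(-3\right) = 70 \left(-3\right) = -210$)
$P + 9 \left(-18\right) = -210 + 9 \left(-18\right) = -210 - 162 = -372$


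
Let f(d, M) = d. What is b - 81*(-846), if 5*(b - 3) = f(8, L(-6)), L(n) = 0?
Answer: 342653/5 ≈ 68531.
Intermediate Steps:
b = 23/5 (b = 3 + (⅕)*8 = 3 + 8/5 = 23/5 ≈ 4.6000)
b - 81*(-846) = 23/5 - 81*(-846) = 23/5 + 68526 = 342653/5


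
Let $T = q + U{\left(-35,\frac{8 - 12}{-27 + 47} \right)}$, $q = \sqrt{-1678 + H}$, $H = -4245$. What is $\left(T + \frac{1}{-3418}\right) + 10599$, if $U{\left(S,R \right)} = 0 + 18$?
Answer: $\frac{36288905}{3418} + i \sqrt{5923} \approx 10617.0 + 76.961 i$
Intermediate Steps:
$U{\left(S,R \right)} = 18$
$q = i \sqrt{5923}$ ($q = \sqrt{-1678 - 4245} = \sqrt{-5923} = i \sqrt{5923} \approx 76.961 i$)
$T = 18 + i \sqrt{5923}$ ($T = i \sqrt{5923} + 18 = 18 + i \sqrt{5923} \approx 18.0 + 76.961 i$)
$\left(T + \frac{1}{-3418}\right) + 10599 = \left(\left(18 + i \sqrt{5923}\right) + \frac{1}{-3418}\right) + 10599 = \left(\left(18 + i \sqrt{5923}\right) - \frac{1}{3418}\right) + 10599 = \left(\frac{61523}{3418} + i \sqrt{5923}\right) + 10599 = \frac{36288905}{3418} + i \sqrt{5923}$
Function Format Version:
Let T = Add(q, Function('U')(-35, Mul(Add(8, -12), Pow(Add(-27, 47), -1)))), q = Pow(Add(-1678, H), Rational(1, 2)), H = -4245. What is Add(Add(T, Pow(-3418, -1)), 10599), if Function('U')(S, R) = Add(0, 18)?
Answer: Add(Rational(36288905, 3418), Mul(I, Pow(5923, Rational(1, 2)))) ≈ Add(10617., Mul(76.961, I))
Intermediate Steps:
Function('U')(S, R) = 18
q = Mul(I, Pow(5923, Rational(1, 2))) (q = Pow(Add(-1678, -4245), Rational(1, 2)) = Pow(-5923, Rational(1, 2)) = Mul(I, Pow(5923, Rational(1, 2))) ≈ Mul(76.961, I))
T = Add(18, Mul(I, Pow(5923, Rational(1, 2)))) (T = Add(Mul(I, Pow(5923, Rational(1, 2))), 18) = Add(18, Mul(I, Pow(5923, Rational(1, 2)))) ≈ Add(18.000, Mul(76.961, I)))
Add(Add(T, Pow(-3418, -1)), 10599) = Add(Add(Add(18, Mul(I, Pow(5923, Rational(1, 2)))), Pow(-3418, -1)), 10599) = Add(Add(Add(18, Mul(I, Pow(5923, Rational(1, 2)))), Rational(-1, 3418)), 10599) = Add(Add(Rational(61523, 3418), Mul(I, Pow(5923, Rational(1, 2)))), 10599) = Add(Rational(36288905, 3418), Mul(I, Pow(5923, Rational(1, 2))))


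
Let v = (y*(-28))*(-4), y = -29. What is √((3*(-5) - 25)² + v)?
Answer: 4*I*√103 ≈ 40.596*I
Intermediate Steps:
v = -3248 (v = -29*(-28)*(-4) = 812*(-4) = -3248)
√((3*(-5) - 25)² + v) = √((3*(-5) - 25)² - 3248) = √((-15 - 25)² - 3248) = √((-40)² - 3248) = √(1600 - 3248) = √(-1648) = 4*I*√103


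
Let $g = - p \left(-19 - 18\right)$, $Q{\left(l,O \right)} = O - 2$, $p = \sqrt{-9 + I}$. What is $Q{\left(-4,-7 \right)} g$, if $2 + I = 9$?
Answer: $- 333 i \sqrt{2} \approx - 470.93 i$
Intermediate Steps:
$I = 7$ ($I = -2 + 9 = 7$)
$p = i \sqrt{2}$ ($p = \sqrt{-9 + 7} = \sqrt{-2} = i \sqrt{2} \approx 1.4142 i$)
$Q{\left(l,O \right)} = -2 + O$ ($Q{\left(l,O \right)} = O - 2 = -2 + O$)
$g = 37 i \sqrt{2}$ ($g = - i \sqrt{2} \left(-19 - 18\right) = - i \sqrt{2} \left(-37\right) = - \left(-37\right) i \sqrt{2} = 37 i \sqrt{2} \approx 52.326 i$)
$Q{\left(-4,-7 \right)} g = \left(-2 - 7\right) 37 i \sqrt{2} = - 9 \cdot 37 i \sqrt{2} = - 333 i \sqrt{2}$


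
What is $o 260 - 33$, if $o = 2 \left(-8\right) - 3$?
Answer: $-4973$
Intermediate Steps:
$o = -19$ ($o = -16 - 3 = -19$)
$o 260 - 33 = \left(-19\right) 260 - 33 = -4940 - 33 = -4973$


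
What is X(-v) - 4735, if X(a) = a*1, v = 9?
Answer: -4744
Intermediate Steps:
X(a) = a
X(-v) - 4735 = -1*9 - 4735 = -9 - 4735 = -4744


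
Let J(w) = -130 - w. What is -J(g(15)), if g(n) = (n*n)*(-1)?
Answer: -95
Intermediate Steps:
g(n) = -n**2 (g(n) = n**2*(-1) = -n**2)
-J(g(15)) = -(-130 - (-1)*15**2) = -(-130 - (-1)*225) = -(-130 - 1*(-225)) = -(-130 + 225) = -1*95 = -95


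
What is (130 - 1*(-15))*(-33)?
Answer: -4785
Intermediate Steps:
(130 - 1*(-15))*(-33) = (130 + 15)*(-33) = 145*(-33) = -4785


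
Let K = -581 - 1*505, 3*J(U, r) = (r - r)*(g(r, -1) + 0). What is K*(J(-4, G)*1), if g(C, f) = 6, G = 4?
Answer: 0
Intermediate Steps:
J(U, r) = 0 (J(U, r) = ((r - r)*(6 + 0))/3 = (0*6)/3 = (1/3)*0 = 0)
K = -1086 (K = -581 - 505 = -1086)
K*(J(-4, G)*1) = -0 = -1086*0 = 0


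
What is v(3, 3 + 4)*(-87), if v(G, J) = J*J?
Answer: -4263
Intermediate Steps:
v(G, J) = J²
v(3, 3 + 4)*(-87) = (3 + 4)²*(-87) = 7²*(-87) = 49*(-87) = -4263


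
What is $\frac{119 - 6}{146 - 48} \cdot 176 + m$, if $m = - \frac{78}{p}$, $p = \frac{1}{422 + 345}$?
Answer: $- \frac{2921530}{49} \approx -59623.0$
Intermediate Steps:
$p = \frac{1}{767} \approx 0.0013038$
$m = -59826$ ($m = - 78 \frac{1}{\frac{1}{767}} = \left(-78\right) 767 = -59826$)
$\frac{119 - 6}{146 - 48} \cdot 176 + m = \frac{119 - 6}{146 - 48} \cdot 176 - 59826 = \frac{113}{98} \cdot 176 - 59826 = \frac{9944}{49} - 59826 = - \frac{2921530}{49}$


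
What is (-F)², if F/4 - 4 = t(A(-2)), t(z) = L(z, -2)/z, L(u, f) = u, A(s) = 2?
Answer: 400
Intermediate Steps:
t(z) = 1 (t(z) = z/z = 1)
F = 20 (F = 16 + 4*1 = 16 + 4 = 20)
(-F)² = (-1*20)² = (-20)² = 400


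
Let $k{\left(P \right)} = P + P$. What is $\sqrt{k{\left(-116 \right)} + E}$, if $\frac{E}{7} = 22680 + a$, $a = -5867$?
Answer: $3 \sqrt{13051} \approx 342.72$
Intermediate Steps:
$k{\left(P \right)} = 2 P$
$E = 117691$ ($E = 7 \left(22680 - 5867\right) = 7 \cdot 16813 = 117691$)
$\sqrt{k{\left(-116 \right)} + E} = \sqrt{2 \left(-116\right) + 117691} = \sqrt{-232 + 117691} = \sqrt{117459} = 3 \sqrt{13051}$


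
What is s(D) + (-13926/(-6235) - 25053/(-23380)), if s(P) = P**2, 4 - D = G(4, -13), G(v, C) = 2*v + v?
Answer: 280324301/4164980 ≈ 67.305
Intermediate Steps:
G(v, C) = 3*v
D = -8 (D = 4 - 3*4 = 4 - 1*12 = 4 - 12 = -8)
s(D) + (-13926/(-6235) - 25053/(-23380)) = (-8)**2 + (-13926/(-6235) - 25053/(-23380)) = 64 + (-13926*(-1/6235) - 25053*(-1/23380)) = 64 + (13926/6235 + 3579/3340) = 64 + 13765581/4164980 = 280324301/4164980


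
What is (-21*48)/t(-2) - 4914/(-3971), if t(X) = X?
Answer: 2006298/3971 ≈ 505.24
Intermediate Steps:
(-21*48)/t(-2) - 4914/(-3971) = -21*48/(-2) - 4914/(-3971) = -1008*(-1/2) - 4914*(-1/3971) = 504 + 4914/3971 = 2006298/3971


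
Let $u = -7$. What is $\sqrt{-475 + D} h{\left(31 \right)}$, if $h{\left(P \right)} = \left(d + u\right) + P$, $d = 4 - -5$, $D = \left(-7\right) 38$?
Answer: $33 i \sqrt{741} \approx 898.3 i$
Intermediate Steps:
$D = -266$
$d = 9$ ($d = 4 + 5 = 9$)
$h{\left(P \right)} = 2 + P$ ($h{\left(P \right)} = \left(9 - 7\right) + P = 2 + P$)
$\sqrt{-475 + D} h{\left(31 \right)} = \sqrt{-475 - 266} \left(2 + 31\right) = \sqrt{-741} \cdot 33 = i \sqrt{741} \cdot 33 = 33 i \sqrt{741}$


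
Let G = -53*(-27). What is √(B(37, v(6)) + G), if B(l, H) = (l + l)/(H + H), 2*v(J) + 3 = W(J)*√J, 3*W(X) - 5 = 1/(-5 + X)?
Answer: √(-4219 + 2862*√6)/√(-3 + 2*√6) ≈ 38.340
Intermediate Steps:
G = 1431
W(X) = 5/3 + 1/(3*(-5 + X))
v(J) = -3/2 + √J*(-24 + 5*J)/(6*(-5 + J)) (v(J) = -3/2 + (((-24 + 5*J)/(3*(-5 + J)))*√J)/2 = -3/2 + (√J*(-24 + 5*J)/(3*(-5 + J)))/2 = -3/2 + √J*(-24 + 5*J)/(6*(-5 + J)))
B(l, H) = l/H (B(l, H) = (2*l)/((2*H)) = (2*l)*(1/(2*H)) = l/H)
√(B(37, v(6)) + G) = √(37/(((45 - 9*6 + √6*(-24 + 5*6))/(6*(-5 + 6)))) + 1431) = √(37/(((⅙)*(45 - 54 + √6*(-24 + 30))/1)) + 1431) = √(37/(((⅙)*1*(45 - 54 + √6*6))) + 1431) = √(37/(((⅙)*1*(45 - 54 + 6*√6))) + 1431) = √(37/(((⅙)*1*(-9 + 6*√6))) + 1431) = √(37/(-3/2 + √6) + 1431) = √(1431 + 37/(-3/2 + √6))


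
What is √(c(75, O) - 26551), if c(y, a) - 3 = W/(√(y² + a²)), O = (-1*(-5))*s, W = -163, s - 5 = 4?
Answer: √(-6905134800 - 83130*√34)/510 ≈ 162.94*I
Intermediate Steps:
s = 9 (s = 5 + 4 = 9)
O = 45 (O = -1*(-5)*9 = 5*9 = 45)
c(y, a) = 3 - 163/√(a² + y²) (c(y, a) = 3 - 163/√(y² + a²) = 3 - 163/√(a² + y²))
√(c(75, O) - 26551) = √((3 - 163/√(45² + 75²)) - 26551) = √((3 - 163/√(2025 + 5625)) - 26551) = √((3 - 163*√34/510) - 26551) = √(-26548 - 163*√34/510)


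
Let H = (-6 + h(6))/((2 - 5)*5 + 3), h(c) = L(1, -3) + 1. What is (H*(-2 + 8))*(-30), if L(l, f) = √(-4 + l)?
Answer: -75 + 15*I*√3 ≈ -75.0 + 25.981*I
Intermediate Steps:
h(c) = 1 + I*√3 (h(c) = √(-4 + 1) + 1 = √(-3) + 1 = I*√3 + 1 = 1 + I*√3)
H = 5/12 - I*√3/12 (H = (-6 + (1 + I*√3))/((2 - 5)*5 + 3) = (-5 + I*√3)/(-3*5 + 3) = (-5 + I*√3)/(-15 + 3) = (-5 + I*√3)/(-12) = (-5 + I*√3)*(-1/12) = 5/12 - I*√3/12 ≈ 0.41667 - 0.14434*I)
(H*(-2 + 8))*(-30) = ((5/12 - I*√3/12)*(-2 + 8))*(-30) = ((5/12 - I*√3/12)*6)*(-30) = (5/2 - I*√3/2)*(-30) = -75 + 15*I*√3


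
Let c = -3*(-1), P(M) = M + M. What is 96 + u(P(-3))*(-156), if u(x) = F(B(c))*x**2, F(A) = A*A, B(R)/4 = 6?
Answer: -3234720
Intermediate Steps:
P(M) = 2*M
c = 3
B(R) = 24 (B(R) = 4*6 = 24)
F(A) = A**2
u(x) = 576*x**2 (u(x) = 24**2*x**2 = 576*x**2)
96 + u(P(-3))*(-156) = 96 + (576*(2*(-3))**2)*(-156) = 96 + (576*(-6)**2)*(-156) = 96 + (576*36)*(-156) = 96 + 20736*(-156) = 96 - 3234816 = -3234720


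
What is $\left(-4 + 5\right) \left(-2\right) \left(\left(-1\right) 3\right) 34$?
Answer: $204$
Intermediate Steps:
$\left(-4 + 5\right) \left(-2\right) \left(\left(-1\right) 3\right) 34 = 1 \left(-2\right) \left(-3\right) 34 = \left(-2\right) \left(-3\right) 34 = 6 \cdot 34 = 204$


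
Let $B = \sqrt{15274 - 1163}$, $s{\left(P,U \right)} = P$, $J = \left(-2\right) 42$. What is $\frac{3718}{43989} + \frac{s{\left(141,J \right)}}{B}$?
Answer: $\frac{338}{3999} + \frac{141 \sqrt{14111}}{14111} \approx 1.2715$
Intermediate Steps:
$J = -84$
$B = \sqrt{14111} \approx 118.79$
$\frac{3718}{43989} + \frac{s{\left(141,J \right)}}{B} = \frac{3718}{43989} + \frac{141}{\sqrt{14111}} = 3718 \cdot \frac{1}{43989} + 141 \frac{\sqrt{14111}}{14111} = \frac{338}{3999} + \frac{141 \sqrt{14111}}{14111}$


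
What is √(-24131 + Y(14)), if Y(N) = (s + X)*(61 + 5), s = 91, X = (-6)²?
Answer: I*√15749 ≈ 125.49*I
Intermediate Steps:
X = 36
Y(N) = 8382 (Y(N) = (91 + 36)*(61 + 5) = 127*66 = 8382)
√(-24131 + Y(14)) = √(-24131 + 8382) = √(-15749) = I*√15749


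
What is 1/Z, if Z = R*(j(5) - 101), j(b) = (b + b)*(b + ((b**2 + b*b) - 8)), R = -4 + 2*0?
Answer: -1/1476 ≈ -0.00067751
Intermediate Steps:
R = -4 (R = -4 + 0 = -4)
j(b) = 2*b*(-8 + b + 2*b**2) (j(b) = (2*b)*(b + ((b**2 + b**2) - 8)) = (2*b)*(b + (2*b**2 - 8)) = (2*b)*(b + (-8 + 2*b**2)) = (2*b)*(-8 + b + 2*b**2) = 2*b*(-8 + b + 2*b**2))
Z = -1476 (Z = -4*(2*5*(-8 + 5 + 2*5**2) - 101) = -4*(2*5*(-8 + 5 + 2*25) - 101) = -4*(2*5*(-8 + 5 + 50) - 101) = -4*(2*5*47 - 101) = -4*(470 - 101) = -4*369 = -1476)
1/Z = 1/(-1476) = -1/1476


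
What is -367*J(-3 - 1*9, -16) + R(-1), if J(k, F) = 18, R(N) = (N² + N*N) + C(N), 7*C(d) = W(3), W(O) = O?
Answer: -46225/7 ≈ -6603.6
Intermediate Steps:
C(d) = 3/7 (C(d) = (⅐)*3 = 3/7)
R(N) = 3/7 + 2*N² (R(N) = (N² + N*N) + 3/7 = (N² + N²) + 3/7 = 2*N² + 3/7 = 3/7 + 2*N²)
-367*J(-3 - 1*9, -16) + R(-1) = -367*18 + (3/7 + 2*(-1)²) = -6606 + (3/7 + 2*1) = -6606 + (3/7 + 2) = -6606 + 17/7 = -46225/7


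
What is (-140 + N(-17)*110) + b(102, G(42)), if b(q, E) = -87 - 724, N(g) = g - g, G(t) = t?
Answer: -951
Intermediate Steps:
N(g) = 0
b(q, E) = -811
(-140 + N(-17)*110) + b(102, G(42)) = (-140 + 0*110) - 811 = (-140 + 0) - 811 = -140 - 811 = -951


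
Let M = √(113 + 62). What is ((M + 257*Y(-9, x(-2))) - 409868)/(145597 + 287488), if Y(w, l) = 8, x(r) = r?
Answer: -407812/433085 + √7/86617 ≈ -0.94161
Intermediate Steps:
M = 5*√7 (M = √175 = 5*√7 ≈ 13.229)
((M + 257*Y(-9, x(-2))) - 409868)/(145597 + 287488) = ((5*√7 + 257*8) - 409868)/(145597 + 287488) = ((5*√7 + 2056) - 409868)/433085 = ((2056 + 5*√7) - 409868)*(1/433085) = (-407812 + 5*√7)*(1/433085) = -407812/433085 + √7/86617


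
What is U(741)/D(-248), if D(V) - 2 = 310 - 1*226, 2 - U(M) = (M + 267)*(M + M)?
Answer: -746927/43 ≈ -17370.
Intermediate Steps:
U(M) = 2 - 2*M*(267 + M) (U(M) = 2 - (M + 267)*(M + M) = 2 - (267 + M)*2*M = 2 - 2*M*(267 + M))
D(V) = 86 (D(V) = 2 + (310 - 1*226) = 2 + (310 - 226) = 2 + 84 = 86)
U(741)/D(-248) = (2 - 534*741 - 2*741**2)/86 = (2 - 395694 - 2*549081)*(1/86) = (2 - 395694 - 1098162)*(1/86) = -1493854*1/86 = -746927/43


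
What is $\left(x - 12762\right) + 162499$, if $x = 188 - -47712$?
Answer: $197637$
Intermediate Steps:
$x = 47900$ ($x = 188 + 47712 = 47900$)
$\left(x - 12762\right) + 162499 = \left(47900 - 12762\right) + 162499 = 35138 + 162499 = 197637$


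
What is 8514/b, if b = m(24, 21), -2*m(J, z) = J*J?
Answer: -473/16 ≈ -29.563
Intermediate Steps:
m(J, z) = -J**2/2 (m(J, z) = -J*J/2 = -J**2/2)
b = -288 (b = -1/2*24**2 = -1/2*576 = -288)
8514/b = 8514/(-288) = 8514*(-1/288) = -473/16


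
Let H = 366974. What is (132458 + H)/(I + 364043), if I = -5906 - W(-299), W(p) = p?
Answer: 124858/89609 ≈ 1.3934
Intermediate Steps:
I = -5607 (I = -5906 - 1*(-299) = -5906 + 299 = -5607)
(132458 + H)/(I + 364043) = (132458 + 366974)/(-5607 + 364043) = 499432/358436 = 499432*(1/358436) = 124858/89609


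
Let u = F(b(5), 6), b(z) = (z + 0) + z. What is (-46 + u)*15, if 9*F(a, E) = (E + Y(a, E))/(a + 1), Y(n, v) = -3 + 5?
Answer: -22730/33 ≈ -688.79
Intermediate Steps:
Y(n, v) = 2
b(z) = 2*z (b(z) = z + z = 2*z)
F(a, E) = (2 + E)/(9*(1 + a)) (F(a, E) = ((E + 2)/(a + 1))/9 = ((2 + E)/(1 + a))/9 = (2 + E)/(9*(1 + a)))
u = 8/99 (u = (2 + 6)/(9*(1 + 2*5)) = (⅑)*8/(1 + 10) = (⅑)*8/11 = (⅑)*(1/11)*8 = 8/99 ≈ 0.080808)
(-46 + u)*15 = (-46 + 8/99)*15 = -4546/99*15 = -22730/33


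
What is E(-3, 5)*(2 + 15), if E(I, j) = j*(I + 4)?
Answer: 85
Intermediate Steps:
E(I, j) = j*(4 + I)
E(-3, 5)*(2 + 15) = (5*(4 - 3))*(2 + 15) = (5*1)*17 = 5*17 = 85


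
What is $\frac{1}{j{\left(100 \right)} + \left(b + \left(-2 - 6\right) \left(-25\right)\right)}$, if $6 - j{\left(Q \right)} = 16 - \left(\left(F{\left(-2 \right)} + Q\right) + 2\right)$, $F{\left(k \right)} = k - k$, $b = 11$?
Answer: $\frac{1}{303} \approx 0.0033003$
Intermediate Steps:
$F{\left(k \right)} = 0$
$j{\left(Q \right)} = -8 + Q$ ($j{\left(Q \right)} = 6 - \left(16 - \left(\left(0 + Q\right) + 2\right)\right) = 6 - \left(16 - \left(Q + 2\right)\right) = 6 - \left(16 - \left(2 + Q\right)\right) = 6 - \left(14 - Q\right) = 6 + \left(-14 + Q\right) = -8 + Q$)
$\frac{1}{j{\left(100 \right)} + \left(b + \left(-2 - 6\right) \left(-25\right)\right)} = \frac{1}{\left(-8 + 100\right) + \left(11 + \left(-2 - 6\right) \left(-25\right)\right)} = \frac{1}{92 + \left(11 - -200\right)} = \frac{1}{92 + \left(11 + 200\right)} = \frac{1}{92 + 211} = \frac{1}{303}$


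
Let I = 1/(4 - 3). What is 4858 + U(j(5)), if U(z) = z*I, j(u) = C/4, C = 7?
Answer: 19439/4 ≈ 4859.8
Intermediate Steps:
I = 1 (I = 1/1 = 1)
j(u) = 7/4
U(z) = z (U(z) = z*1 = z)
4858 + U(j(5)) = 4858 + 7/4 = 19439/4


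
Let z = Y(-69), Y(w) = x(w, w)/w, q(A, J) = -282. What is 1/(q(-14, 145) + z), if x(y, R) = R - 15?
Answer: -23/6458 ≈ -0.0035615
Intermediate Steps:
x(y, R) = -15 + R
Y(w) = (-15 + w)/w
z = 28/23 (z = (-15 - 69)/(-69) = -1/69*(-84) = 28/23 ≈ 1.2174)
1/(q(-14, 145) + z) = 1/(-282 + 28/23) = 1/(-6458/23) = -23/6458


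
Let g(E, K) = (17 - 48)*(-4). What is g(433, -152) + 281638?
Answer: 281762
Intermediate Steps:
g(E, K) = 124 (g(E, K) = -31*(-4) = 124)
g(433, -152) + 281638 = 124 + 281638 = 281762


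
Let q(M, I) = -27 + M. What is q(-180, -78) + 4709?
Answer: 4502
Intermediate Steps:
q(-180, -78) + 4709 = (-27 - 180) + 4709 = -207 + 4709 = 4502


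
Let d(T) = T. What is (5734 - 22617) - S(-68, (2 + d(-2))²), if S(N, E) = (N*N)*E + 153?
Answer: -17036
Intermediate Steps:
S(N, E) = 153 + E*N² (S(N, E) = N²*E + 153 = E*N² + 153 = 153 + E*N²)
(5734 - 22617) - S(-68, (2 + d(-2))²) = (5734 - 22617) - (153 + (2 - 2)²*(-68)²) = -16883 - (153 + 0²*4624) = -16883 - (153 + 0*4624) = -16883 - (153 + 0) = -16883 - 1*153 = -16883 - 153 = -17036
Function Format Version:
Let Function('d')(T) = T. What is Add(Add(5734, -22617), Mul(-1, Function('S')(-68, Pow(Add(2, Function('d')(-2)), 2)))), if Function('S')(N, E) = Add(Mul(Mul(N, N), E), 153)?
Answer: -17036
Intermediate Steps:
Function('S')(N, E) = Add(153, Mul(E, Pow(N, 2))) (Function('S')(N, E) = Add(Mul(Pow(N, 2), E), 153) = Add(Mul(E, Pow(N, 2)), 153) = Add(153, Mul(E, Pow(N, 2))))
Add(Add(5734, -22617), Mul(-1, Function('S')(-68, Pow(Add(2, Function('d')(-2)), 2)))) = Add(Add(5734, -22617), Mul(-1, Add(153, Mul(Pow(Add(2, -2), 2), Pow(-68, 2))))) = Add(-16883, Mul(-1, Add(153, Mul(Pow(0, 2), 4624)))) = Add(-16883, Mul(-1, Add(153, Mul(0, 4624)))) = Add(-16883, Mul(-1, Add(153, 0))) = Add(-16883, Mul(-1, 153)) = Add(-16883, -153) = -17036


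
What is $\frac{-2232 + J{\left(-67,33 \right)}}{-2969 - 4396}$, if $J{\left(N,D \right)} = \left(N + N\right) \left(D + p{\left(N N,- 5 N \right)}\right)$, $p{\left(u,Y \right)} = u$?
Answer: $\frac{121636}{1473} \approx 82.577$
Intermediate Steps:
$J{\left(N,D \right)} = 2 N \left(D + N^{2}\right)$ ($J{\left(N,D \right)} = \left(N + N\right) \left(D + N N\right) = 2 N \left(D + N^{2}\right)$)
$\frac{-2232 + J{\left(-67,33 \right)}}{-2969 - 4396} = \frac{-2232 + 2 \left(-67\right) \left(33 + \left(-67\right)^{2}\right)}{-2969 - 4396} = \frac{-2232 + 2 \left(-67\right) \left(33 + 4489\right)}{-7365} = \left(-2232 + 2 \left(-67\right) 4522\right) \left(- \frac{1}{7365}\right) = \left(-2232 - 605948\right) \left(- \frac{1}{7365}\right) = \left(-608180\right) \left(- \frac{1}{7365}\right) = \frac{121636}{1473}$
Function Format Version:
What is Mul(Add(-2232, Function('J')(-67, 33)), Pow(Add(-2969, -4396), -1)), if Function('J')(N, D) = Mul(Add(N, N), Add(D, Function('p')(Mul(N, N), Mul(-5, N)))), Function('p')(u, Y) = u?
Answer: Rational(121636, 1473) ≈ 82.577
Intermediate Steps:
Function('J')(N, D) = Mul(2, N, Add(D, Pow(N, 2))) (Function('J')(N, D) = Mul(Add(N, N), Add(D, Mul(N, N))) = Mul(Mul(2, N), Add(D, Pow(N, 2))) = Mul(2, N, Add(D, Pow(N, 2))))
Mul(Add(-2232, Function('J')(-67, 33)), Pow(Add(-2969, -4396), -1)) = Mul(Add(-2232, Mul(2, -67, Add(33, Pow(-67, 2)))), Pow(Add(-2969, -4396), -1)) = Mul(Add(-2232, Mul(2, -67, Add(33, 4489))), Pow(-7365, -1)) = Mul(Add(-2232, Mul(2, -67, 4522)), Rational(-1, 7365)) = Mul(Add(-2232, -605948), Rational(-1, 7365)) = Mul(-608180, Rational(-1, 7365)) = Rational(121636, 1473)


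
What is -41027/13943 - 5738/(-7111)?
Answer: -211738063/99148673 ≈ -2.1356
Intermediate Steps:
-41027/13943 - 5738/(-7111) = -41027*1/13943 - 5738*(-1/7111) = -41027/13943 + 5738/7111 = -211738063/99148673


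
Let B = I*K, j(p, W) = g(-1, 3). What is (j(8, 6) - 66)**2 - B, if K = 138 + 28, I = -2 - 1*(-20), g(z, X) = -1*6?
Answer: 2196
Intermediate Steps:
g(z, X) = -6
I = 18 (I = -2 + 20 = 18)
K = 166
j(p, W) = -6
B = 2988 (B = 18*166 = 2988)
(j(8, 6) - 66)**2 - B = (-6 - 66)**2 - 1*2988 = (-72)**2 - 2988 = 5184 - 2988 = 2196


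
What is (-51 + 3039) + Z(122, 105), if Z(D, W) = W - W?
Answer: 2988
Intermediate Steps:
Z(D, W) = 0
(-51 + 3039) + Z(122, 105) = (-51 + 3039) + 0 = 2988 + 0 = 2988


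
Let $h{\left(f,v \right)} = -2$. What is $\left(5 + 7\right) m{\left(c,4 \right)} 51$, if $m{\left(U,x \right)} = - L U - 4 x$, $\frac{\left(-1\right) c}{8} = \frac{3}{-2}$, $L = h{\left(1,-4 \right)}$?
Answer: $4896$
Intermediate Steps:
$L = -2$
$c = 12$ ($c = - 8 \frac{3}{-2} = - 8 \cdot 3 \left(- \frac{1}{2}\right) = \left(-8\right) \left(- \frac{3}{2}\right) = 12$)
$m{\left(U,x \right)} = - 4 x + 2 U$ ($m{\left(U,x \right)} = \left(-1\right) \left(-2\right) U - 4 x = 2 U - 4 x = - 4 x + 2 U$)
$\left(5 + 7\right) m{\left(c,4 \right)} 51 = \left(5 + 7\right) \left(\left(-4\right) 4 + 2 \cdot 12\right) 51 = 12 \left(-16 + 24\right) 51 = 12 \cdot 8 \cdot 51 = 96 \cdot 51 = 4896$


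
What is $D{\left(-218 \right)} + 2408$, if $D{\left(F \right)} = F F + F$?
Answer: $49714$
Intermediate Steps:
$D{\left(F \right)} = F + F^{2}$ ($D{\left(F \right)} = F^{2} + F = F + F^{2}$)
$D{\left(-218 \right)} + 2408 = - 218 \left(1 - 218\right) + 2408 = \left(-218\right) \left(-217\right) + 2408 = 47306 + 2408 = 49714$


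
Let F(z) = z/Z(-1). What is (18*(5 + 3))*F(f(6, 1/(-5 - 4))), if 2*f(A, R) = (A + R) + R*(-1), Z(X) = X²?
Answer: 432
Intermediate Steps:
f(A, R) = A/2 (f(A, R) = ((A + R) + R*(-1))/2 = ((A + R) - R)/2 = A/2)
F(z) = z (F(z) = z/((-1)²) = z/1 = z*1 = z)
(18*(5 + 3))*F(f(6, 1/(-5 - 4))) = (18*(5 + 3))*((½)*6) = (18*8)*3 = 144*3 = 432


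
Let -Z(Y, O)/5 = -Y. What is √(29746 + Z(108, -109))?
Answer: √30286 ≈ 174.03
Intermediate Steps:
Z(Y, O) = 5*Y (Z(Y, O) = -(-5)*Y = 5*Y)
√(29746 + Z(108, -109)) = √(29746 + 5*108) = √(29746 + 540) = √30286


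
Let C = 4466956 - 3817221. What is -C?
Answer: -649735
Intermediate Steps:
C = 649735
-C = -1*649735 = -649735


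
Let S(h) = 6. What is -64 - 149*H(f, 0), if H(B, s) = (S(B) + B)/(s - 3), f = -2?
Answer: 404/3 ≈ 134.67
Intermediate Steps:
H(B, s) = (6 + B)/(-3 + s) (H(B, s) = (6 + B)/(s - 3) = (6 + B)/(-3 + s))
-64 - 149*H(f, 0) = -64 - 149*(6 - 2)/(-3 + 0) = -64 - 149*4/(-3) = -64 - (-149)*4/3 = -64 - 149*(-4/3) = -64 + 596/3 = 404/3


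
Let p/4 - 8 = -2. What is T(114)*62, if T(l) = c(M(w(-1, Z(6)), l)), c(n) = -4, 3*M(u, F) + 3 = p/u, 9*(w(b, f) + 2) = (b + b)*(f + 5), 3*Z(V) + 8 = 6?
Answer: -248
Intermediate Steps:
Z(V) = -⅔ (Z(V) = -8/3 + (⅓)*6 = -8/3 + 2 = -⅔)
p = 24 (p = 32 + 4*(-2) = 32 - 8 = 24)
w(b, f) = -2 + 2*b*(5 + f)/9 (w(b, f) = -2 + ((b + b)*(f + 5))/9 = -2 + ((2*b)*(5 + f))/9 = -2 + (2*b*(5 + f))/9 = -2 + 2*b*(5 + f)/9)
M(u, F) = -1 + 8/u (M(u, F) = -1 + (24/u)/3 = -1 + 8/u)
T(l) = -4
T(114)*62 = -4*62 = -248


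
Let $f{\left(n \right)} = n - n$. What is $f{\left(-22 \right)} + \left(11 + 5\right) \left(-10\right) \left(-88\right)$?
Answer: $14080$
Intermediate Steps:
$f{\left(n \right)} = 0$
$f{\left(-22 \right)} + \left(11 + 5\right) \left(-10\right) \left(-88\right) = 0 + \left(11 + 5\right) \left(-10\right) \left(-88\right) = 0 + 16 \left(-10\right) \left(-88\right) = 0 - -14080 = 0 + 14080 = 14080$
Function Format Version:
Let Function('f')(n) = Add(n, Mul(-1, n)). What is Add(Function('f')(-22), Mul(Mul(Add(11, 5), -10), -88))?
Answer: 14080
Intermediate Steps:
Function('f')(n) = 0
Add(Function('f')(-22), Mul(Mul(Add(11, 5), -10), -88)) = Add(0, Mul(Mul(Add(11, 5), -10), -88)) = Add(0, Mul(Mul(16, -10), -88)) = Add(0, Mul(-160, -88)) = Add(0, 14080) = 14080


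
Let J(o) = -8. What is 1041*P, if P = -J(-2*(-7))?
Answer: 8328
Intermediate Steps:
P = 8 (P = -1*(-8) = 8)
1041*P = 1041*8 = 8328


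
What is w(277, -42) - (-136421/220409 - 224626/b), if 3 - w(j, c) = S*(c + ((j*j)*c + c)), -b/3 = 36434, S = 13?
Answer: 504650786370374465/12045572259 ≈ 4.1895e+7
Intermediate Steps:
b = -109302 (b = -3*36434 = -109302)
w(j, c) = 3 - 26*c - 13*c*j² (w(j, c) = 3 - 13*(c + ((j*j)*c + c)) = 3 - 13*(c + (j²*c + c)) = 3 - 13*(c + (c*j² + c)) = 3 - 13*(c + (c + c*j²)) = 3 - 13*(2*c + c*j²) = 3 - (26*c + 13*c*j²) = 3 + (-26*c - 13*c*j²) = 3 - 26*c - 13*c*j²)
w(277, -42) - (-136421/220409 - 224626/b) = (3 - 26*(-42) - 13*(-42)*277²) - (-136421/220409 - 224626/(-109302)) = (3 + 1092 - 13*(-42)*76729) - (-136421*1/220409 - 224626*(-1/109302)) = (3 + 1092 + 41894034) - (-136421/220409 + 112313/54651) = 41895129 - 1*17299251946/12045572259 = 41895129 - 17299251946/12045572259 = 504650786370374465/12045572259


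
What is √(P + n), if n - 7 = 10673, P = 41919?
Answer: √52599 ≈ 229.34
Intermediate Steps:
n = 10680 (n = 7 + 10673 = 10680)
√(P + n) = √(41919 + 10680) = √52599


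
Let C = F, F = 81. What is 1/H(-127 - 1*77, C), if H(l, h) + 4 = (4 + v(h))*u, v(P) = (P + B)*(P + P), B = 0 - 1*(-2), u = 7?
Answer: 1/94146 ≈ 1.0622e-5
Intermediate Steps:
B = 2 (B = 0 + 2 = 2)
C = 81
v(P) = 2*P*(2 + P) (v(P) = (P + 2)*(P + P) = (2 + P)*(2*P) = 2*P*(2 + P))
H(l, h) = 24 + 14*h*(2 + h) (H(l, h) = -4 + (4 + 2*h*(2 + h))*7 = -4 + (28 + 14*h*(2 + h)) = 24 + 14*h*(2 + h))
1/H(-127 - 1*77, C) = 1/(24 + 14*81*(2 + 81)) = 1/(24 + 14*81*83) = 1/(24 + 94122) = 1/94146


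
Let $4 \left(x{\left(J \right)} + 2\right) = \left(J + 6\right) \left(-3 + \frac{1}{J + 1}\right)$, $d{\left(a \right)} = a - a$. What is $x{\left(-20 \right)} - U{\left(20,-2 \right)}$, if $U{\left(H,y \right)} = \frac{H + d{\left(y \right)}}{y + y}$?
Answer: $\frac{260}{19} \approx 13.684$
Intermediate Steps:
$d{\left(a \right)} = 0$
$U{\left(H,y \right)} = \frac{H}{2 y}$ ($U{\left(H,y \right)} = \frac{H + 0}{y + y} = \frac{H}{2 y}$)
$x{\left(J \right)} = -2 + \frac{\left(-3 + \frac{1}{1 + J}\right) \left(6 + J\right)}{4}$ ($x{\left(J \right)} = -2 + \frac{\left(J + 6\right) \left(-3 + \frac{1}{J + 1}\right)}{4} = -2 + \frac{\left(6 + J\right) \left(-3 + \frac{1}{1 + J}\right)}{4} = -2 + \frac{\left(-3 + \frac{1}{1 + J}\right) \left(6 + J\right)}{4}$)
$x{\left(-20 \right)} - U{\left(20,-2 \right)} = \frac{-20 - -560 - 3 \left(-20\right)^{2}}{4 \left(1 - 20\right)} - \frac{1}{2} \cdot 20 \frac{1}{-2} = \frac{-20 + 560 - 1200}{4 \left(-19\right)} - \frac{1}{2} \cdot 20 \left(- \frac{1}{2}\right) = \frac{1}{4} \left(- \frac{1}{19}\right) \left(-20 + 560 - 1200\right) - -5 = \frac{1}{4} \left(- \frac{1}{19}\right) \left(-660\right) + 5 = \frac{165}{19} + 5 = \frac{260}{19}$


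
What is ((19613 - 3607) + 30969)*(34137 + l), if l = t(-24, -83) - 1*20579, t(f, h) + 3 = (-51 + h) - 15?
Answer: 629746850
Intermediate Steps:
t(f, h) = -69 + h (t(f, h) = -3 + ((-51 + h) - 15) = -3 + (-66 + h) = -69 + h)
l = -20731 (l = (-69 - 83) - 1*20579 = -152 - 20579 = -20731)
((19613 - 3607) + 30969)*(34137 + l) = ((19613 - 3607) + 30969)*(34137 - 20731) = (16006 + 30969)*13406 = 46975*13406 = 629746850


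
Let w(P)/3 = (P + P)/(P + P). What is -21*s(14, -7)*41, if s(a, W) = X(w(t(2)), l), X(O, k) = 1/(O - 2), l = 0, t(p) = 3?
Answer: -861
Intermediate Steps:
w(P) = 3 (w(P) = 3*((P + P)/(P + P)) = 3*((2*P)/((2*P))) = 3*((2*P)*(1/(2*P))) = 3*1 = 3)
X(O, k) = 1/(-2 + O)
s(a, W) = 1 (s(a, W) = 1/(-2 + 3) = 1/1 = 1)
-21*s(14, -7)*41 = -21*1*41 = -21*41 = -861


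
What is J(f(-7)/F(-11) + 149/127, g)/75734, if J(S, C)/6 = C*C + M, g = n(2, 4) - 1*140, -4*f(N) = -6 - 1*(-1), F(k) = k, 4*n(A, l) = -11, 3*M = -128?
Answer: 976075/605872 ≈ 1.6110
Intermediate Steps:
M = -128/3 (M = (1/3)*(-128) = -128/3 ≈ -42.667)
n(A, l) = -11/4 (n(A, l) = (1/4)*(-11) = -11/4)
f(N) = 5/4 (f(N) = -(-6 - 1*(-1))/4 = -(-6 + 1)/4 = -1/4*(-5) = 5/4)
g = -571/4 (g = -11/4 - 1*140 = -11/4 - 140 = -571/4 ≈ -142.75)
J(S, C) = -256 + 6*C**2 (J(S, C) = 6*(C*C - 128/3) = 6*(C**2 - 128/3) = 6*(-128/3 + C**2) = -256 + 6*C**2)
J(f(-7)/F(-11) + 149/127, g)/75734 = (-256 + 6*(-571/4)**2)/75734 = (-256 + 6*(326041/16))*(1/75734) = (-256 + 978123/8)*(1/75734) = (976075/8)*(1/75734) = 976075/605872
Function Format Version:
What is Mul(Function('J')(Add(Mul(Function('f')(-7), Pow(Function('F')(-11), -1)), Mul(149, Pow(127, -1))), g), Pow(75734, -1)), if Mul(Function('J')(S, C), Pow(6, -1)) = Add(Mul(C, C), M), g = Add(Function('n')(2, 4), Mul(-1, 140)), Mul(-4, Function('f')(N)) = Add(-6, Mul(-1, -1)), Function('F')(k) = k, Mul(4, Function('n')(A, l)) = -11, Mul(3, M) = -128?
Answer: Rational(976075, 605872) ≈ 1.6110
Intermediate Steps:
M = Rational(-128, 3) (M = Mul(Rational(1, 3), -128) = Rational(-128, 3) ≈ -42.667)
Function('n')(A, l) = Rational(-11, 4) (Function('n')(A, l) = Mul(Rational(1, 4), -11) = Rational(-11, 4))
Function('f')(N) = Rational(5, 4) (Function('f')(N) = Mul(Rational(-1, 4), Add(-6, Mul(-1, -1))) = Mul(Rational(-1, 4), Add(-6, 1)) = Mul(Rational(-1, 4), -5) = Rational(5, 4))
g = Rational(-571, 4) (g = Add(Rational(-11, 4), Mul(-1, 140)) = Add(Rational(-11, 4), -140) = Rational(-571, 4) ≈ -142.75)
Function('J')(S, C) = Add(-256, Mul(6, Pow(C, 2))) (Function('J')(S, C) = Mul(6, Add(Mul(C, C), Rational(-128, 3))) = Mul(6, Add(Pow(C, 2), Rational(-128, 3))) = Mul(6, Add(Rational(-128, 3), Pow(C, 2))) = Add(-256, Mul(6, Pow(C, 2))))
Mul(Function('J')(Add(Mul(Function('f')(-7), Pow(Function('F')(-11), -1)), Mul(149, Pow(127, -1))), g), Pow(75734, -1)) = Mul(Add(-256, Mul(6, Pow(Rational(-571, 4), 2))), Pow(75734, -1)) = Mul(Add(-256, Mul(6, Rational(326041, 16))), Rational(1, 75734)) = Mul(Add(-256, Rational(978123, 8)), Rational(1, 75734)) = Mul(Rational(976075, 8), Rational(1, 75734)) = Rational(976075, 605872)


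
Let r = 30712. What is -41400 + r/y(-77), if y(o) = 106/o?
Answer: -3376612/53 ≈ -63710.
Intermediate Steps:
-41400 + r/y(-77) = -41400 + 30712/((106/(-77))) = -41400 + 30712/((106*(-1/77))) = -41400 + 30712/(-106/77) = -41400 + 30712*(-77/106) = -41400 - 1182412/53 = -3376612/53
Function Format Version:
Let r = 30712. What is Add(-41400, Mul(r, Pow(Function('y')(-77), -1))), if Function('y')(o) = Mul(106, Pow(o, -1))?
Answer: Rational(-3376612, 53) ≈ -63710.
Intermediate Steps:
Add(-41400, Mul(r, Pow(Function('y')(-77), -1))) = Add(-41400, Mul(30712, Pow(Mul(106, Pow(-77, -1)), -1))) = Add(-41400, Mul(30712, Pow(Mul(106, Rational(-1, 77)), -1))) = Add(-41400, Mul(30712, Pow(Rational(-106, 77), -1))) = Add(-41400, Mul(30712, Rational(-77, 106))) = Add(-41400, Rational(-1182412, 53)) = Rational(-3376612, 53)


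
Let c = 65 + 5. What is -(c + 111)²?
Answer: -32761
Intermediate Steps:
c = 70
-(c + 111)² = -(70 + 111)² = -1*181² = -1*32761 = -32761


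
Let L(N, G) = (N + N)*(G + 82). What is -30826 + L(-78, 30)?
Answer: -48298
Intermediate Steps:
L(N, G) = 2*N*(82 + G) (L(N, G) = (2*N)*(82 + G) = 2*N*(82 + G))
-30826 + L(-78, 30) = -30826 + 2*(-78)*(82 + 30) = -30826 + 2*(-78)*112 = -30826 - 17472 = -48298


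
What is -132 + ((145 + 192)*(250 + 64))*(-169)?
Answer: -17883374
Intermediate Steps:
-132 + ((145 + 192)*(250 + 64))*(-169) = -132 + (337*314)*(-169) = -132 + 105818*(-169) = -132 - 17883242 = -17883374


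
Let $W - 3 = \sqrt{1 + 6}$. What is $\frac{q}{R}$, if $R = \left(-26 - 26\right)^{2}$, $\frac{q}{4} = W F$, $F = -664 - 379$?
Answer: $- \frac{3129}{676} - \frac{1043 \sqrt{7}}{676} \approx -8.7108$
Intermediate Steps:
$F = -1043$ ($F = -664 - 379 = -1043$)
$W = 3 + \sqrt{7}$ ($W = 3 + \sqrt{1 + 6} = 3 + \sqrt{7} \approx 5.6458$)
$q = -12516 - 4172 \sqrt{7}$ ($q = 4 \left(3 + \sqrt{7}\right) \left(-1043\right) = 4 \left(-3129 - 1043 \sqrt{7}\right) = -12516 - 4172 \sqrt{7} \approx -23554.0$)
$R = 2704$ ($R = \left(-52\right)^{2} = 2704$)
$\frac{q}{R} = \frac{-12516 - 4172 \sqrt{7}}{2704} = \left(-12516 - 4172 \sqrt{7}\right) \frac{1}{2704} = - \frac{3129}{676} - \frac{1043 \sqrt{7}}{676}$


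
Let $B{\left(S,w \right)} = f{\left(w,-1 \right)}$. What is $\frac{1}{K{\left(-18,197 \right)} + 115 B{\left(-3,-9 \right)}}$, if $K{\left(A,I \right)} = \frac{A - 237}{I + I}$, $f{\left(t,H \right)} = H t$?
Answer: $\frac{394}{407535} \approx 0.00096679$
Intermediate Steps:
$K{\left(A,I \right)} = \frac{-237 + A}{2 I}$
$B{\left(S,w \right)} = - w$
$\frac{1}{K{\left(-18,197 \right)} + 115 B{\left(-3,-9 \right)}} = \frac{1}{\frac{-237 - 18}{2 \cdot 197} + 115 \left(\left(-1\right) \left(-9\right)\right)} = \frac{1}{\frac{1}{2} \cdot \frac{1}{197} \left(-255\right) + 115 \cdot 9} = \frac{1}{- \frac{255}{394} + 1035} = \frac{1}{\frac{407535}{394}} = \frac{394}{407535}$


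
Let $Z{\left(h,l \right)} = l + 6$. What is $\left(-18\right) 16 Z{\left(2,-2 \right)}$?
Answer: $-1152$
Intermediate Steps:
$Z{\left(h,l \right)} = 6 + l$
$\left(-18\right) 16 Z{\left(2,-2 \right)} = \left(-18\right) 16 \left(6 - 2\right) = \left(-288\right) 4 = -1152$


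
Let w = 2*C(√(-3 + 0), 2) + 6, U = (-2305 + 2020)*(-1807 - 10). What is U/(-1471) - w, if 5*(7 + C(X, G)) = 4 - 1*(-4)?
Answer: -2553921/7355 ≈ -347.24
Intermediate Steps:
U = 517845 (U = -285*(-1817) = 517845)
C(X, G) = -27/5 (C(X, G) = -7 + (4 - 1*(-4))/5 = -7 + (4 + 4)/5 = -7 + (⅕)*8 = -7 + 8/5 = -27/5)
w = -24/5 (w = 2*(-27/5) + 6 = -54/5 + 6 = -24/5 ≈ -4.8000)
U/(-1471) - w = 517845/(-1471) - 1*(-24/5) = 517845*(-1/1471) + 24/5 = -517845/1471 + 24/5 = -2553921/7355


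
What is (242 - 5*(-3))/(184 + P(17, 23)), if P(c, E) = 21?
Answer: 257/205 ≈ 1.2537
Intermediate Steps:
(242 - 5*(-3))/(184 + P(17, 23)) = (242 - 5*(-3))/(184 + 21) = (242 + 15)/205 = 257*(1/205) = 257/205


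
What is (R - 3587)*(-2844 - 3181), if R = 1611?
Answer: 11905400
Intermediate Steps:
(R - 3587)*(-2844 - 3181) = (1611 - 3587)*(-2844 - 3181) = -1976*(-6025) = 11905400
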